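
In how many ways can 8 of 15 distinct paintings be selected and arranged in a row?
P(15,8) = 15!/(15-8)! = 259459200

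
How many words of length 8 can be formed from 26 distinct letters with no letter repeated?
P(26,8) = 26!/(26-8)! = 62990928000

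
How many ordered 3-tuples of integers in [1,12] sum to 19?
Coefficient of x^19 in (x + x² + ... + x^12)^3. By inclusion-exclusion on dice exceeding 12: Σ_j (-1)^j C(3,j)·C(19-1-12j, 2) = C(3,0)·C(18,2) - C(3,1)·C(6,2) = 1·153 - 3·15 = 108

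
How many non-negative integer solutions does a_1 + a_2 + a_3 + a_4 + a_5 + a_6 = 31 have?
C(31+6-1, 6-1) = C(36, 5) = 376992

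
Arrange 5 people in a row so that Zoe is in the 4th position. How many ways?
Fix one position: (5-1)! = 24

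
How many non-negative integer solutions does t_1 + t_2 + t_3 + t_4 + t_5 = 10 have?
C(10+5-1, 5-1) = C(14, 4) = 1001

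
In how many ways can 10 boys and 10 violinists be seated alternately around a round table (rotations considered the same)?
Fix one of the boys: (10-1)! ways for the remaining boys, × 10! ways for the violinists = 362880 × 3628800 = 1316818944000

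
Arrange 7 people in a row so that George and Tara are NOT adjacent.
Total - adjacent = 7! - (7-1)!×2 = 5040 - 1440 = 3600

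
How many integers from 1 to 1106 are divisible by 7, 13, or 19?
⌊1106/7⌋+⌊1106/13⌋+⌊1106/19⌋ - ⌊1106/91⌋-⌊1106/133⌋-⌊1106/247⌋ + ⌊1106/1729⌋ = 158+85+58 - 12-8-4 + 0 = 277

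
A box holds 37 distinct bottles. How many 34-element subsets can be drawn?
C(37,34) = 37!/(34!×3!) = 7770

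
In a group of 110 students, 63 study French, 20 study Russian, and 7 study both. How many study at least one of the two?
|A∪B| = |A| + |B| - |A∩B| = 63 + 20 - 7 = 76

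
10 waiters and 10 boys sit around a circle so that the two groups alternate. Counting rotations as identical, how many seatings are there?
Fix one of the waiters: (10-1)! ways for the remaining waiters, × 10! ways for the boys = 362880 × 3628800 = 1316818944000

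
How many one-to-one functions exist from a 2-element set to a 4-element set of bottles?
P(4,2) = 4!/(4-2)! = 12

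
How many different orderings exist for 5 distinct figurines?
5! = 120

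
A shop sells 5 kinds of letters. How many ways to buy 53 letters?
C(53+5-1, 5-1) = C(57, 4) = 395010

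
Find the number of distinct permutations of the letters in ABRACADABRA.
11! / (5! × 2! × 2! × 1! × 1!) = 83160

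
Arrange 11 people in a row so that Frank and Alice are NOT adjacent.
Total - adjacent = 11! - (11-1)!×2 = 39916800 - 7257600 = 32659200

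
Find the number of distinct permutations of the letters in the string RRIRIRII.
8! / (4! × 4!) = 70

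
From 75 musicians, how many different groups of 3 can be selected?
C(75,3) = 75!/(3!×72!) = 67525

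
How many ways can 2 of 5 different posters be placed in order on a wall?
P(5,2) = 5!/(5-2)! = 20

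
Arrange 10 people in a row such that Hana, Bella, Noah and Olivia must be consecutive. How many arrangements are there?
Treat the 4 as one block: (10-4+1)! × 4! = 5040 × 24 = 120960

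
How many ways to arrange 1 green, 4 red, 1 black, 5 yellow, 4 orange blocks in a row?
15! / (1! × 4! × 1! × 5! × 4!) = 18918900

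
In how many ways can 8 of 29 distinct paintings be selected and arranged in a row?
P(29,8) = 29!/(29-8)! = 173059286400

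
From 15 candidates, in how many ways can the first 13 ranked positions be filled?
P(15,13) = 15!/(15-13)! = 653837184000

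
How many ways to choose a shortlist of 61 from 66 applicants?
C(66,61) = 66!/(61!×5!) = 8936928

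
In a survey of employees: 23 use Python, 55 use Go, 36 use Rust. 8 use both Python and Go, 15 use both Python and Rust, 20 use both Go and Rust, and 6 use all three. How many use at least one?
|A∪B∪C| = 23+55+36-8-15-20+6 = 77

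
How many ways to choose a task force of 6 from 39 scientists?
C(39,6) = 39!/(6!×33!) = 3262623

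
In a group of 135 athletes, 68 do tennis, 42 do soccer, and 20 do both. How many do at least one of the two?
|A∪B| = |A| + |B| - |A∩B| = 68 + 42 - 20 = 90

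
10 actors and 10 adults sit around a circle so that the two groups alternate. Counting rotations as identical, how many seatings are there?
Fix one of the actors: (10-1)! ways for the remaining actors, × 10! ways for the adults = 362880 × 3628800 = 1316818944000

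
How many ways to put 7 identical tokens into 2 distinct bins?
C(7+2-1, 2-1) = C(8, 1) = 8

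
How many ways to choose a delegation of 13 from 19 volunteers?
C(19,13) = 19!/(13!×6!) = 27132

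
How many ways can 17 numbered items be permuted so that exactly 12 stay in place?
Choose the 12 fixed points C(17,12) = 6188, derange the rest: !5 = Σ_{j=0}^{5} (-1)^j·5!/j! = 120 - 120 + 60 - 20 + 5 - 1 = 44. Product = 6188 × 44 = 272272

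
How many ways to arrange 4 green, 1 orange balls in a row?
5! / (4! × 1!) = 5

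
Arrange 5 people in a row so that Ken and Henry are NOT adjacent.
Total - adjacent = 5! - (5-1)!×2 = 120 - 48 = 72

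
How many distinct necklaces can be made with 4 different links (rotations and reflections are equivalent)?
(4-1)!/2 = 6/2 = 3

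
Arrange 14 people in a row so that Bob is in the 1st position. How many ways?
Fix one position: (14-1)! = 6227020800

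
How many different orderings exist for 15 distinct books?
15! = 1307674368000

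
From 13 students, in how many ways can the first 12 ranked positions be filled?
P(13,12) = 13!/(13-12)! = 6227020800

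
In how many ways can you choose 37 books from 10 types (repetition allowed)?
C(37+10-1, 10-1) = C(46, 9) = 1101716330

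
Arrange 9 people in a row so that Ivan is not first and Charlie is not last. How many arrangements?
By inclusion-exclusion: 9! - 2×(9-1)! + (9-2)! = 362880 - 80640 + 5040 = 287280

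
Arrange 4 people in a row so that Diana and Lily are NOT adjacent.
Total - adjacent = 4! - (4-1)!×2 = 24 - 12 = 12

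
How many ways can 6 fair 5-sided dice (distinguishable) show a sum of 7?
Coefficient of x^7 in (x + x² + ... + x^5)^6. By inclusion-exclusion on dice exceeding 5: Σ_j (-1)^j C(6,j)·C(7-1-5j, 5) = C(6,0)·C(6,5) = 1·6 = 6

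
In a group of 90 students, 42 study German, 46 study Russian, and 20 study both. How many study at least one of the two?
|A∪B| = |A| + |B| - |A∩B| = 42 + 46 - 20 = 68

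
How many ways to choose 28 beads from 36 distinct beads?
C(36,28) = 36!/(28!×8!) = 30260340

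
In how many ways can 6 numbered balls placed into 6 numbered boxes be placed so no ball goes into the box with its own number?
!6 = Σ_{j=0}^{6} (-1)^j·6!/j! = 720 - 720 + 360 - 120 + 30 - 6 + 1 = 265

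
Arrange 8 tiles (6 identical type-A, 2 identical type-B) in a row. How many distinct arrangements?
8! / (6! × 2!) = 28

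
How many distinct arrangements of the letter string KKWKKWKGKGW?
11! / (6! × 3! × 2!) = 4620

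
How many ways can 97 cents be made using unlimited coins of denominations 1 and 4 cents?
Coefficient of x^97 in 1/(1-x^1) · 1/(1-x^4). Use j coins of 4 for j = 0..⌊97/4⌋ = 24, the rest in 1s: 24 + 1 = 25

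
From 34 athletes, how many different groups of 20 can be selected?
C(34,20) = 34!/(20!×14!) = 1391975640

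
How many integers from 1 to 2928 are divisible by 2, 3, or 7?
⌊2928/2⌋+⌊2928/3⌋+⌊2928/7⌋ - ⌊2928/6⌋-⌊2928/14⌋-⌊2928/21⌋ + ⌊2928/42⌋ = 1464+976+418 - 488-209-139 + 69 = 2091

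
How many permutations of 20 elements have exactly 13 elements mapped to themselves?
Choose the 13 fixed points C(20,13) = 77520, derange the rest: !7 = Σ_{j=0}^{7} (-1)^j·7!/j! = 5040 - 5040 + 2520 - 840 + 210 - 42 + 7 - 1 = 1854. Product = 77520 × 1854 = 143722080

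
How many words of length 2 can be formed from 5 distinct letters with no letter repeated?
P(5,2) = 5!/(5-2)! = 20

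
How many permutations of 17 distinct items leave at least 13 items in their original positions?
Exactly j fixed points: C(17,j)·!(17-j); sum over j ≥ 13 (derangement numbers via !m = (m-1)·(!(m-1) + !(m-2)): !0..!4 = 1, 0, 1, 2, 9). Σ_{j=13}^{17} C(17,j)·!(17-j) = C(17,13)·!4 + C(17,14)·!3 + C(17,15)·!2 + C(17,16)·!1 + C(17,17)·!0 = 2380·9 + 680·2 + 136·1 + 17·0 + 1·1 = 22917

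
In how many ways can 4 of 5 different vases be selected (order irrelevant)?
C(5,4) = 5!/(4!×1!) = 5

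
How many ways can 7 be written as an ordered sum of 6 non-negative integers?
C(7+6-1, 6-1) = C(12, 5) = 792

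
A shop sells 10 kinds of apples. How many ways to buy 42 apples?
C(42+10-1, 10-1) = C(51, 9) = 3042312350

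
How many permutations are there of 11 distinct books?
11! = 39916800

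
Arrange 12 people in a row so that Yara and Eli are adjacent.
Treat as block: (12-1)! × 2! = 39916800 × 2 = 79833600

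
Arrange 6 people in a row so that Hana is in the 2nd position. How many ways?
Fix one position: (6-1)! = 120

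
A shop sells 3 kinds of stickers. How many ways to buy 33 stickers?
C(33+3-1, 3-1) = C(35, 2) = 595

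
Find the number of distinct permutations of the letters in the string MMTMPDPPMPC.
11! / (4! × 1! × 4! × 1! × 1!) = 69300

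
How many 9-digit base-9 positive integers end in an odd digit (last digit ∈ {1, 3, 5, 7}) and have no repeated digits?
Last∈{1,3,5,7}. Last=0: 0. Last nonzero: 4×7×P(7,7) = 141120. Total = 141120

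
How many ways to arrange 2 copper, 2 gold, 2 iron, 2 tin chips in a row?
8! / (2! × 2! × 2! × 2!) = 2520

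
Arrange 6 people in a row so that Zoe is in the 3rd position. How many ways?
Fix one position: (6-1)! = 120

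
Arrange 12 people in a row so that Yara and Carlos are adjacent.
Treat as block: (12-1)! × 2! = 39916800 × 2 = 79833600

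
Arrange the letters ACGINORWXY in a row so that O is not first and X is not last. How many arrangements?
By inclusion-exclusion: 10! - 2×(10-1)! + (10-2)! = 3628800 - 725760 + 40320 = 2943360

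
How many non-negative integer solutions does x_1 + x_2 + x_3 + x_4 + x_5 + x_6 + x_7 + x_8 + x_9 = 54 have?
C(54+9-1, 9-1) = C(62, 8) = 3381098545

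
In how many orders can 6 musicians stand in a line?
6! = 720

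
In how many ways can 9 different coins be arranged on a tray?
9! = 362880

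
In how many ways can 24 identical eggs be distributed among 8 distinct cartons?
C(24+8-1, 8-1) = C(31, 7) = 2629575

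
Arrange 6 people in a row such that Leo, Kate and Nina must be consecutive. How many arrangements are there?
Treat the 3 as one block: (6-3+1)! × 3! = 24 × 6 = 144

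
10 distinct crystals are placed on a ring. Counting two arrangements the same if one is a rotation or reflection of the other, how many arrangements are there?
(10-1)!/2 = 362880/2 = 181440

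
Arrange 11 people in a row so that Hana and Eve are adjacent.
Treat as block: (11-1)! × 2! = 3628800 × 2 = 7257600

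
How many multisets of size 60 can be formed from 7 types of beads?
C(60+7-1, 7-1) = C(66, 6) = 90858768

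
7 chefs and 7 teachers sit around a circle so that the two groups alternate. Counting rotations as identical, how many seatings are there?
Fix one of the chefs: (7-1)! ways for the remaining chefs, × 7! ways for the teachers = 720 × 5040 = 3628800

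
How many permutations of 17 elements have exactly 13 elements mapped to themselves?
Choose the 13 fixed points C(17,13) = 2380, derange the rest: !4 = Σ_{j=0}^{4} (-1)^j·4!/j! = 24 - 24 + 12 - 4 + 1 = 9. Product = 2380 × 9 = 21420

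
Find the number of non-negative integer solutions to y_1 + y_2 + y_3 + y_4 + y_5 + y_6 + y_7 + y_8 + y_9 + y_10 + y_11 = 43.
C(43+11-1, 11-1) = C(53, 10) = 19499099620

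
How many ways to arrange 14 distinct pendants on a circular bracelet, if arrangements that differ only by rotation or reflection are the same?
(14-1)!/2 = 6227020800/2 = 3113510400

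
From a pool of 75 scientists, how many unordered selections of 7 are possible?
C(75,7) = 75!/(7!×68!) = 1984829850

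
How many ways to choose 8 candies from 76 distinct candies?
C(76,8) = 76!/(8!×68!) = 18855883575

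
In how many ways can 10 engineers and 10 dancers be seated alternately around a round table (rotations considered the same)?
Fix one of the engineers: (10-1)! ways for the remaining engineers, × 10! ways for the dancers = 362880 × 3628800 = 1316818944000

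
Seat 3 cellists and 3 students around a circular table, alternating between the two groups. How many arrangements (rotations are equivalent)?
Fix one of the cellists: (3-1)! ways for the remaining cellists, × 3! ways for the students = 2 × 6 = 12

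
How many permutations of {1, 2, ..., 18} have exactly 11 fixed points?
Choose the 11 fixed points C(18,11) = 31824, derange the rest: !7 = Σ_{j=0}^{7} (-1)^j·7!/j! = 5040 - 5040 + 2520 - 840 + 210 - 42 + 7 - 1 = 1854. Product = 31824 × 1854 = 59001696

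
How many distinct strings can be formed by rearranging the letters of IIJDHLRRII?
10! / (1! × 1! × 1! × 4! × 1! × 2!) = 75600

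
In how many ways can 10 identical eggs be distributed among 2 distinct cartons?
C(10+2-1, 2-1) = C(11, 1) = 11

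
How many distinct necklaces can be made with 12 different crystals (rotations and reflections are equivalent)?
(12-1)!/2 = 39916800/2 = 19958400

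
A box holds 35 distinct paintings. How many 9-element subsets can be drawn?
C(35,9) = 35!/(9!×26!) = 70607460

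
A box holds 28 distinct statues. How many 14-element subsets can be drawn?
C(28,14) = 28!/(14!×14!) = 40116600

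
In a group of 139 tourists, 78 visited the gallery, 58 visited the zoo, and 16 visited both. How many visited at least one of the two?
|A∪B| = |A| + |B| - |A∩B| = 78 + 58 - 16 = 120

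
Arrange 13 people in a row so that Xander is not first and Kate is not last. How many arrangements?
By inclusion-exclusion: 13! - 2×(13-1)! + (13-2)! = 6227020800 - 958003200 + 39916800 = 5308934400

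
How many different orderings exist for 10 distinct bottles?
10! = 3628800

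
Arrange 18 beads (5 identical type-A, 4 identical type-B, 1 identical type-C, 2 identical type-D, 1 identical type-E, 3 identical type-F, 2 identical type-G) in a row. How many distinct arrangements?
18! / (5! × 4! × 1! × 2! × 1! × 3! × 2!) = 92626934400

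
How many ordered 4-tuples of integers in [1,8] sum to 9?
Coefficient of x^9 in (x + x² + ... + x^8)^4. By inclusion-exclusion on dice exceeding 8: Σ_j (-1)^j C(4,j)·C(9-1-8j, 3) = C(4,0)·C(8,3) = 1·56 = 56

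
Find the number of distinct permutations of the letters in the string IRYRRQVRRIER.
12! / (6! × 1! × 1! × 2! × 1! × 1!) = 332640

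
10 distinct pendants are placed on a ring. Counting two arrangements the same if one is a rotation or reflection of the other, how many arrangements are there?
(10-1)!/2 = 362880/2 = 181440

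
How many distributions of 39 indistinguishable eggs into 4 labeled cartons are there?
C(39+4-1, 4-1) = C(42, 3) = 11480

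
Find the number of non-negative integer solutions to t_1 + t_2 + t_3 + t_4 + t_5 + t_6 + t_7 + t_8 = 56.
C(56+8-1, 8-1) = C(63, 7) = 553270671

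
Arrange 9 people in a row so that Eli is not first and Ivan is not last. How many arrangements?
By inclusion-exclusion: 9! - 2×(9-1)! + (9-2)! = 362880 - 80640 + 5040 = 287280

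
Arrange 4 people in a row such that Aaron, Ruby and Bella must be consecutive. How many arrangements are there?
Treat the 3 as one block: (4-3+1)! × 3! = 2 × 6 = 12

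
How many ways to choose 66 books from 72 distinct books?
C(72,66) = 72!/(66!×6!) = 156238908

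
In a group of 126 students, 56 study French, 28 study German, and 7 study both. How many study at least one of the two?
|A∪B| = |A| + |B| - |A∩B| = 56 + 28 - 7 = 77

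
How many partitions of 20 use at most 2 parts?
By conjugation, equals partitions of 20 into parts ≤ 2. Let r_j(i) = number of partitions of i into parts ≤ j, for i = 0..20. r_1(i) = 1 for all i; r_j(i) = r_{j-1}(i) + r_j(i-j). Rows j = 2..2: ≤2: 1 1 2 2 3 3 4 4 5 5 6 6 7 7 8 8 9 9 10 10 11. r_2(20) = 11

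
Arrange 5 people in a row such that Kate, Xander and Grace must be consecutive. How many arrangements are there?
Treat the 3 as one block: (5-3+1)! × 3! = 6 × 6 = 36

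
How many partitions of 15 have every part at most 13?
Let r_j(i) = number of partitions of i into parts ≤ j, for i = 0..15. r_1(i) = 1 for all i; r_j(i) = r_{j-1}(i) + r_j(i-j). Rows j = 2..13: ≤2: 1 1 2 2 3 3 4 4 5 5 6 6 7 7 8 8; ≤3: 1 1 2 3 4 5 7 8 10 12 14 16 19 21 24 27; ≤4: 1 1 2 3 5 6 9 11 15 18 23 27 34 39 47 54; ≤5: 1 1 2 3 5 7 10 13 18 23 30 37 47 57 70 84; ≤6: 1 1 2 3 5 7 11 14 20 26 35 44 58 71 90 110; ≤7: 1 1 2 3 5 7 11 15 21 28 38 49 65 82 105 131; ≤8: 1 1 2 3 5 7 11 15 22 29 40 52 70 89 116 146; ≤9: 1 1 2 3 5 7 11 15 22 30 41 54 73 94 123 157; ≤10: 1 1 2 3 5 7 11 15 22 30 42 55 75 97 128 164; ≤11: 1 1 2 3 5 7 11 15 22 30 42 56 76 99 131 169; ≤12: 1 1 2 3 5 7 11 15 22 30 42 56 77 100 133 172; ≤13: 1 1 2 3 5 7 11 15 22 30 42 56 77 101 134 174. r_13(15) = 174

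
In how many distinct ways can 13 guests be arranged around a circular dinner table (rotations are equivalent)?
Circular: fix one position, arrange the rest. (13-1)! = 479001600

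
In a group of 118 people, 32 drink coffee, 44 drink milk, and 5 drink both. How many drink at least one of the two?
|A∪B| = |A| + |B| - |A∩B| = 32 + 44 - 5 = 71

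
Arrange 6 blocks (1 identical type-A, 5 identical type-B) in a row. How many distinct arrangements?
6! / (1! × 5!) = 6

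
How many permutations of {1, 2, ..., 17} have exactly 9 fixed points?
Choose the 9 fixed points C(17,9) = 24310, derange the rest: !8 = Σ_{j=0}^{8} (-1)^j·8!/j! = 40320 - 40320 + 20160 - 6720 + 1680 - 336 + 56 - 8 + 1 = 14833. Product = 24310 × 14833 = 360590230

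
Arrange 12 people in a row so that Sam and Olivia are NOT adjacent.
Total - adjacent = 12! - (12-1)!×2 = 479001600 - 79833600 = 399168000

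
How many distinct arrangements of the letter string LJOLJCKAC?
9! / (2! × 1! × 1! × 2! × 2! × 1!) = 45360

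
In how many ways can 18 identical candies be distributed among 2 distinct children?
C(18+2-1, 2-1) = C(19, 1) = 19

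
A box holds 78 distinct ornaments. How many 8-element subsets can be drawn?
C(78,8) = 78!/(8!×70!) = 23446881315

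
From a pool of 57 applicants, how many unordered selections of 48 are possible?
C(57,48) = 57!/(48!×9!) = 8996462475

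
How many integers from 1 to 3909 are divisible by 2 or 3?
⌊3909/2⌋ + ⌊3909/3⌋ - ⌊3909/6⌋ = 1954 + 1303 - 651 = 2606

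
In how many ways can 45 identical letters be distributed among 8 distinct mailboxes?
C(45+8-1, 8-1) = C(52, 7) = 133784560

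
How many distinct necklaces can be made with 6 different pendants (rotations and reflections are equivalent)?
(6-1)!/2 = 120/2 = 60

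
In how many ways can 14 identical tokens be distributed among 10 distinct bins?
C(14+10-1, 10-1) = C(23, 9) = 817190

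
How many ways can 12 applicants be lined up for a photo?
12! = 479001600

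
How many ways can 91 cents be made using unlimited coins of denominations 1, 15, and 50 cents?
Coefficient of x^91 in 1/(1-x^1) · 1/(1-x^15) · 1/(1-x^50). Case on j = number of 50-cent coins (j = 0..1); remainder r = 91 - 50j is made from {1,15} in ⌊r/15⌋+1 ways. r = 91, 41 → 7 + 3 = 10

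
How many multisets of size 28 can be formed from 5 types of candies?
C(28+5-1, 5-1) = C(32, 4) = 35960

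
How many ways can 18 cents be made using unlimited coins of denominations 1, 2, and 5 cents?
Coefficient of x^18 in 1/(1-x^1) · 1/(1-x^2) · 1/(1-x^5). Case on j = number of 5-cent coins (j = 0..3); remainder r = 18 - 5j is made from {1,2} in ⌊r/2⌋+1 ways. r = 18, 13, 8, 3 → 10 + 7 + 5 + 2 = 24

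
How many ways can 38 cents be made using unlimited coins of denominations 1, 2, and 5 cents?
Coefficient of x^38 in 1/(1-x^1) · 1/(1-x^2) · 1/(1-x^5). Case on j = number of 5-cent coins (j = 0..7); remainder r = 38 - 5j is made from {1,2} in ⌊r/2⌋+1 ways. r = 38, 33, 28, 23, 18, 13, 8, 3 → 20 + 17 + 15 + 12 + 10 + 7 + 5 + 2 = 88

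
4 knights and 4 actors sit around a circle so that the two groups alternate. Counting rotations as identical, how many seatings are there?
Fix one of the knights: (4-1)! ways for the remaining knights, × 4! ways for the actors = 6 × 24 = 144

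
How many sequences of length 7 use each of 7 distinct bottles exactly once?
7! = 5040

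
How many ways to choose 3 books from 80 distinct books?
C(80,3) = 80!/(3!×77!) = 82160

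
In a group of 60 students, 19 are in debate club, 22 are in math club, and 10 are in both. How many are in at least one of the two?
|A∪B| = |A| + |B| - |A∩B| = 19 + 22 - 10 = 31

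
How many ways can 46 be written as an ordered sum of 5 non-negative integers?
C(46+5-1, 5-1) = C(50, 4) = 230300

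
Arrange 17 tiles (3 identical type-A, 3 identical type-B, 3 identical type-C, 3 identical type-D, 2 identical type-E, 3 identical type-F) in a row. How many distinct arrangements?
17! / (3! × 3! × 3! × 3! × 2! × 3!) = 22870848000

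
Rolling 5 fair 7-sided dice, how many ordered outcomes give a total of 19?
Coefficient of x^19 in (x + x² + ... + x^7)^5. By inclusion-exclusion on dice exceeding 7: Σ_j (-1)^j C(5,j)·C(19-1-7j, 4) = C(5,0)·C(18,4) - C(5,1)·C(11,4) + C(5,2)·C(4,4) = 1·3060 - 5·330 + 10·1 = 1420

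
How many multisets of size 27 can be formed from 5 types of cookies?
C(27+5-1, 5-1) = C(31, 4) = 31465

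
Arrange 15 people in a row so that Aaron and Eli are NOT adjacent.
Total - adjacent = 15! - (15-1)!×2 = 1307674368000 - 174356582400 = 1133317785600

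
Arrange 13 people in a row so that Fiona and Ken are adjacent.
Treat as block: (13-1)! × 2! = 479001600 × 2 = 958003200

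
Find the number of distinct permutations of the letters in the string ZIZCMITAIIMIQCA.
15! / (2! × 1! × 2! × 2! × 1! × 2! × 5!) = 681080400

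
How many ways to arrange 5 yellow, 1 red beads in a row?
6! / (5! × 1!) = 6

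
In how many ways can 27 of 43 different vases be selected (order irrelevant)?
C(43,27) = 43!/(27!×16!) = 265182149218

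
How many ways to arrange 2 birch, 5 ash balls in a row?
7! / (2! × 5!) = 21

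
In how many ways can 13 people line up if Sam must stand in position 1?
Fix one position: (13-1)! = 479001600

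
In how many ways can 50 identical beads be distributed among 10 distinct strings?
C(50+10-1, 10-1) = C(59, 9) = 12565671261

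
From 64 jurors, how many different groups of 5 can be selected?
C(64,5) = 64!/(5!×59!) = 7624512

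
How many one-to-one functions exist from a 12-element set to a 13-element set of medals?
P(13,12) = 13!/(13-12)! = 6227020800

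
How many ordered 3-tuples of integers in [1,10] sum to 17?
Coefficient of x^17 in (x + x² + ... + x^10)^3. By inclusion-exclusion on dice exceeding 10: Σ_j (-1)^j C(3,j)·C(17-1-10j, 2) = C(3,0)·C(16,2) - C(3,1)·C(6,2) = 1·120 - 3·15 = 75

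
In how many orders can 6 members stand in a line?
6! = 720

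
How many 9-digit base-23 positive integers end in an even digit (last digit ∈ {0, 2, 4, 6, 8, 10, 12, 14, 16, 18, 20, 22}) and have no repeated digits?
Last∈{0,2,4,6,8,10,12,14,16,18,20,22}. Last=0: 12893126400. Last nonzero: 11×21×P(21,7) = 135377827200. Total = 148270953600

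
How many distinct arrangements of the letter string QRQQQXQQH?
9! / (1! × 1! × 6! × 1!) = 504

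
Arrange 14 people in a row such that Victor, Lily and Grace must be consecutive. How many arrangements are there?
Treat the 3 as one block: (14-3+1)! × 3! = 479001600 × 6 = 2874009600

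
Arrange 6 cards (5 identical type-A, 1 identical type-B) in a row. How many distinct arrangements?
6! / (5! × 1!) = 6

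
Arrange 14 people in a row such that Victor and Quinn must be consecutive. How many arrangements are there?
Treat the 2 as one block: (14-2+1)! × 2! = 6227020800 × 2 = 12454041600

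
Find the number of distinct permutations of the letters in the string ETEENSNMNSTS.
12! / (3! × 2! × 1! × 3! × 3!) = 1108800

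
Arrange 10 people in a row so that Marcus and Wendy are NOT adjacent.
Total - adjacent = 10! - (10-1)!×2 = 3628800 - 725760 = 2903040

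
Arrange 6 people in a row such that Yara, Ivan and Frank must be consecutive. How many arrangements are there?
Treat the 3 as one block: (6-3+1)! × 3! = 24 × 6 = 144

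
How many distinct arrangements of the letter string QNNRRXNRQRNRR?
13! / (4! × 6! × 1! × 2!) = 180180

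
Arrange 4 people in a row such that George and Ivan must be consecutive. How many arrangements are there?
Treat the 2 as one block: (4-2+1)! × 2! = 6 × 2 = 12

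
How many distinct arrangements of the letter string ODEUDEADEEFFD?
13! / (1! × 1! × 4! × 2! × 4! × 1!) = 5405400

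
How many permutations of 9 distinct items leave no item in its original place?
!9 = Σ_{j=0}^{9} (-1)^j·9!/j! = 362880 - 362880 + 181440 - 60480 + 15120 - 3024 + 504 - 72 + 9 - 1 = 133496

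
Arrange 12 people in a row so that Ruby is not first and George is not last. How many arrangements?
By inclusion-exclusion: 12! - 2×(12-1)! + (12-2)! = 479001600 - 79833600 + 3628800 = 402796800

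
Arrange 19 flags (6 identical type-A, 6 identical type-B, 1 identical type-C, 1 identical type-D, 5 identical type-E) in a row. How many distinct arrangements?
19! / (6! × 6! × 1! × 1! × 5!) = 1955457504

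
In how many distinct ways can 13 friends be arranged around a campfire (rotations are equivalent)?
Circular: fix one position, arrange the rest. (13-1)! = 479001600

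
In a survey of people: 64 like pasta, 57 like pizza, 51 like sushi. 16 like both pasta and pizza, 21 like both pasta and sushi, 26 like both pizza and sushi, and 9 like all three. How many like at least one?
|A∪B∪C| = 64+57+51-16-21-26+9 = 118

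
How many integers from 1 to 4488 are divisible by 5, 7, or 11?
⌊4488/5⌋+⌊4488/7⌋+⌊4488/11⌋ - ⌊4488/35⌋-⌊4488/55⌋-⌊4488/77⌋ + ⌊4488/385⌋ = 897+641+408 - 128-81-58 + 11 = 1690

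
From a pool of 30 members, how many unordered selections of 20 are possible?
C(30,20) = 30!/(20!×10!) = 30045015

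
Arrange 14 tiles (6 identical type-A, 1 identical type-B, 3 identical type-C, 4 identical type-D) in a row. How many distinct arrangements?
14! / (6! × 1! × 3! × 4!) = 840840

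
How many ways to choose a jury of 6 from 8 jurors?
C(8,6) = 8!/(6!×2!) = 28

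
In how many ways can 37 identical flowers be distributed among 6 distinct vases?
C(37+6-1, 6-1) = C(42, 5) = 850668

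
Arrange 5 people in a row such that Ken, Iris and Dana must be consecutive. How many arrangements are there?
Treat the 3 as one block: (5-3+1)! × 3! = 6 × 6 = 36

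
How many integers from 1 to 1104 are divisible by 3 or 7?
⌊1104/3⌋ + ⌊1104/7⌋ - ⌊1104/21⌋ = 368 + 157 - 52 = 473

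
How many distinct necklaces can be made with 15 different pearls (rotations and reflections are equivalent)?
(15-1)!/2 = 87178291200/2 = 43589145600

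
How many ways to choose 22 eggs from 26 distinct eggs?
C(26,22) = 26!/(22!×4!) = 14950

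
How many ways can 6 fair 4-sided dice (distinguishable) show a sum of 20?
Coefficient of x^20 in (x + x² + ... + x^4)^6. By inclusion-exclusion on dice exceeding 4: Σ_j (-1)^j C(6,j)·C(20-1-4j, 5) = C(6,0)·C(19,5) - C(6,1)·C(15,5) + C(6,2)·C(11,5) - C(6,3)·C(7,5) = 1·11628 - 6·3003 + 15·462 - 20·21 = 120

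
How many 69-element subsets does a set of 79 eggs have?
C(79,69) = 79!/(69!×10!) = 1440680596355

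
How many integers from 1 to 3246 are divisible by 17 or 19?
⌊3246/17⌋ + ⌊3246/19⌋ - ⌊3246/323⌋ = 190 + 170 - 10 = 350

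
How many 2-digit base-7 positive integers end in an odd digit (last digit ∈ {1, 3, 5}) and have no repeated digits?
Last∈{1,3,5}. Last=0: 0. Last nonzero: 3×5×P(5,0) = 15. Total = 15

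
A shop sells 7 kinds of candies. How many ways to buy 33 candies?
C(33+7-1, 7-1) = C(39, 6) = 3262623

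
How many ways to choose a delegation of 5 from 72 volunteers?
C(72,5) = 72!/(5!×67!) = 13991544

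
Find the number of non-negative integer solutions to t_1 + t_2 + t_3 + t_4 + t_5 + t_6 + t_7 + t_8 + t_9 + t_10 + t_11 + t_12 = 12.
C(12+12-1, 12-1) = C(23, 11) = 1352078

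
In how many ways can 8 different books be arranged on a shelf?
8! = 40320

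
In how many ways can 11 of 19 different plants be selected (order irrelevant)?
C(19,11) = 19!/(11!×8!) = 75582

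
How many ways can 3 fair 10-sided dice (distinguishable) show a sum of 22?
Coefficient of x^22 in (x + x² + ... + x^10)^3. By inclusion-exclusion on dice exceeding 10: Σ_j (-1)^j C(3,j)·C(22-1-10j, 2) = C(3,0)·C(21,2) - C(3,1)·C(11,2) = 1·210 - 3·55 = 45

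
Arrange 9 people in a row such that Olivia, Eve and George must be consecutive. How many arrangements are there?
Treat the 3 as one block: (9-3+1)! × 3! = 5040 × 6 = 30240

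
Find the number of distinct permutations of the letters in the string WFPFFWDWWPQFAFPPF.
17! / (6! × 1! × 4! × 1! × 4! × 1!) = 857656800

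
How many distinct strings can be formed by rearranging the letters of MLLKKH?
6! / (1! × 2! × 1! × 2!) = 180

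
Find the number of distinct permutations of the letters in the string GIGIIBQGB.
9! / (1! × 2! × 3! × 3!) = 5040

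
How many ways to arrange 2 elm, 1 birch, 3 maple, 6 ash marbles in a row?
12! / (2! × 1! × 3! × 6!) = 55440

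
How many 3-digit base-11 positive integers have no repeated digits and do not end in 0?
Last digit: 10 nonzero choices. First digit: 9 (nonzero, ≠last). Middle 1: P(9,1) = 9. Total = 810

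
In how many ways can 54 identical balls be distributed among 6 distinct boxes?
C(54+6-1, 6-1) = C(59, 5) = 5006386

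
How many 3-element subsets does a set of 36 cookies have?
C(36,3) = 36!/(3!×33!) = 7140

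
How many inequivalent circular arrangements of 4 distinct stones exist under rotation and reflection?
(4-1)!/2 = 6/2 = 3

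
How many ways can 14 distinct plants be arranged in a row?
14! = 87178291200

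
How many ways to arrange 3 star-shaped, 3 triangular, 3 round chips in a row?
9! / (3! × 3! × 3!) = 1680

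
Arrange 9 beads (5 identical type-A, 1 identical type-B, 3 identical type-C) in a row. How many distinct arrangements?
9! / (5! × 1! × 3!) = 504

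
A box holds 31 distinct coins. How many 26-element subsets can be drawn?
C(31,26) = 31!/(26!×5!) = 169911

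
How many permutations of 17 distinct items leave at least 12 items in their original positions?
Exactly j fixed points: C(17,j)·!(17-j); sum over j ≥ 12 (derangement numbers via !m = (m-1)·(!(m-1) + !(m-2)): !0..!5 = 1, 0, 1, 2, 9, 44). Σ_{j=12}^{17} C(17,j)·!(17-j) = C(17,12)·!5 + C(17,13)·!4 + C(17,14)·!3 + C(17,15)·!2 + C(17,16)·!1 + C(17,17)·!0 = 6188·44 + 2380·9 + 680·2 + 136·1 + 17·0 + 1·1 = 295189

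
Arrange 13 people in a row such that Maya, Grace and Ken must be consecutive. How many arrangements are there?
Treat the 3 as one block: (13-3+1)! × 3! = 39916800 × 6 = 239500800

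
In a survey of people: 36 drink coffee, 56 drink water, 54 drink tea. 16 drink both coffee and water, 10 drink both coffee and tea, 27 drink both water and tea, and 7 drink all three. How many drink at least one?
|A∪B∪C| = 36+56+54-16-10-27+7 = 100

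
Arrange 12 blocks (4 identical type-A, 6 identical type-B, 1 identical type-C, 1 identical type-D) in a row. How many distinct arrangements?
12! / (4! × 6! × 1! × 1!) = 27720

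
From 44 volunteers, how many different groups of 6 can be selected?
C(44,6) = 44!/(6!×38!) = 7059052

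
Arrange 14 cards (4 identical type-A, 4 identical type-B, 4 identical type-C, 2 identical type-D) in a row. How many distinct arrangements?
14! / (4! × 4! × 4! × 2!) = 3153150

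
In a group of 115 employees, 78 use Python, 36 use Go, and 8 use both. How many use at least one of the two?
|A∪B| = |A| + |B| - |A∩B| = 78 + 36 - 8 = 106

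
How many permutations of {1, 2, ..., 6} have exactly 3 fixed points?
Choose the 3 fixed points C(6,3) = 20, derange the rest: !3 = Σ_{j=0}^{3} (-1)^j·3!/j! = 6 - 6 + 3 - 1 = 2. Product = 20 × 2 = 40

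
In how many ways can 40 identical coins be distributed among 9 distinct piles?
C(40+9-1, 9-1) = C(48, 8) = 377348994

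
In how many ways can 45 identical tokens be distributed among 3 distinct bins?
C(45+3-1, 3-1) = C(47, 2) = 1081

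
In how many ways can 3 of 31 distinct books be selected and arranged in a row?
P(31,3) = 31!/(31-3)! = 26970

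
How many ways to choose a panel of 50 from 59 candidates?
C(59,50) = 59!/(50!×9!) = 12565671261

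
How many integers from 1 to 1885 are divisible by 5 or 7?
⌊1885/5⌋ + ⌊1885/7⌋ - ⌊1885/35⌋ = 377 + 269 - 53 = 593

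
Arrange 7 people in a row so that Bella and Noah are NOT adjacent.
Total - adjacent = 7! - (7-1)!×2 = 5040 - 1440 = 3600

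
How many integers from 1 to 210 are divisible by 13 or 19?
⌊210/13⌋ + ⌊210/19⌋ - ⌊210/247⌋ = 16 + 11 - 0 = 27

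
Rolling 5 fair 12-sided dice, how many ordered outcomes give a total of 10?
Coefficient of x^10 in (x + x² + ... + x^12)^5. By inclusion-exclusion on dice exceeding 12: Σ_j (-1)^j C(5,j)·C(10-1-12j, 4) = C(5,0)·C(9,4) = 1·126 = 126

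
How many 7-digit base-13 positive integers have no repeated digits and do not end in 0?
Last digit: 12 nonzero choices. First digit: 11 (nonzero, ≠last). Middle 5: P(11,5) = 55440. Total = 7318080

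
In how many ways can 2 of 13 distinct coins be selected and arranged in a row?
P(13,2) = 13!/(13-2)! = 156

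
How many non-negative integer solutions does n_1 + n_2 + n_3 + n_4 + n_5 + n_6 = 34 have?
C(34+6-1, 6-1) = C(39, 5) = 575757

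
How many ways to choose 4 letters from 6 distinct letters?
C(6,4) = 6!/(4!×2!) = 15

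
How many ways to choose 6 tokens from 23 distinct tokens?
C(23,6) = 23!/(6!×17!) = 100947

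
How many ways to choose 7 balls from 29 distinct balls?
C(29,7) = 29!/(7!×22!) = 1560780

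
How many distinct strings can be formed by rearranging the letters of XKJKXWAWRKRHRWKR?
16! / (2! × 3! × 4! × 1! × 1! × 4! × 1!) = 3027024000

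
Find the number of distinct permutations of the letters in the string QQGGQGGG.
8! / (5! × 3!) = 56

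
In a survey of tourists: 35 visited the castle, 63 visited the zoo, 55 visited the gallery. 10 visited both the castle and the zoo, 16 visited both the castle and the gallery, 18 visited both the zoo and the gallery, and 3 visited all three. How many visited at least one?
|A∪B∪C| = 35+63+55-10-16-18+3 = 112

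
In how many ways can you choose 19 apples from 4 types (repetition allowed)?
C(19+4-1, 4-1) = C(22, 3) = 1540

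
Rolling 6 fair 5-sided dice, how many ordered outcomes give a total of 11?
Coefficient of x^11 in (x + x² + ... + x^5)^6. By inclusion-exclusion on dice exceeding 5: Σ_j (-1)^j C(6,j)·C(11-1-5j, 5) = C(6,0)·C(10,5) - C(6,1)·C(5,5) = 1·252 - 6·1 = 246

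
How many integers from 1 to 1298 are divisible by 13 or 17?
⌊1298/13⌋ + ⌊1298/17⌋ - ⌊1298/221⌋ = 99 + 76 - 5 = 170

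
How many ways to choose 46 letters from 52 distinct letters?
C(52,46) = 52!/(46!×6!) = 20358520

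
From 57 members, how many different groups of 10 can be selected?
C(57,10) = 57!/(10!×47!) = 43183019880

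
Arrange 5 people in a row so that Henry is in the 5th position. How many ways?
Fix one position: (5-1)! = 24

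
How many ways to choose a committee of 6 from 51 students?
C(51,6) = 51!/(6!×45!) = 18009460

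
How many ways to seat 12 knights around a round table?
Circular: fix one position, arrange the rest. (12-1)! = 39916800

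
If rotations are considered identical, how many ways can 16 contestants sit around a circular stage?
Circular: fix one position, arrange the rest. (16-1)! = 1307674368000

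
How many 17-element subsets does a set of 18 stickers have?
C(18,17) = 18!/(17!×1!) = 18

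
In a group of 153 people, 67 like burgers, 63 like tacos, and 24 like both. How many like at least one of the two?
|A∪B| = |A| + |B| - |A∩B| = 67 + 63 - 24 = 106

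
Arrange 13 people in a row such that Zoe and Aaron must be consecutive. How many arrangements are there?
Treat the 2 as one block: (13-2+1)! × 2! = 479001600 × 2 = 958003200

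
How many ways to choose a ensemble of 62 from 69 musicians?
C(69,62) = 69!/(62!×7!) = 1078897248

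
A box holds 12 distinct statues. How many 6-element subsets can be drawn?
C(12,6) = 12!/(6!×6!) = 924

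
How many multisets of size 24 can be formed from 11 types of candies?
C(24+11-1, 11-1) = C(34, 10) = 131128140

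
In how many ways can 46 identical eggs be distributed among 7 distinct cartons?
C(46+7-1, 7-1) = C(52, 6) = 20358520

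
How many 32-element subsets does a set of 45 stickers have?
C(45,32) = 45!/(32!×13!) = 73006209045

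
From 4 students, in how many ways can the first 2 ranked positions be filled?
P(4,2) = 4!/(4-2)! = 12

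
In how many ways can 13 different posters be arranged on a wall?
13! = 6227020800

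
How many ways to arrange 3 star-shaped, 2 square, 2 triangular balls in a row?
7! / (3! × 2! × 2!) = 210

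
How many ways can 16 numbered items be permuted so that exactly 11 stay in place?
Choose the 11 fixed points C(16,11) = 4368, derange the rest: !5 = Σ_{j=0}^{5} (-1)^j·5!/j! = 120 - 120 + 60 - 20 + 5 - 1 = 44. Product = 4368 × 44 = 192192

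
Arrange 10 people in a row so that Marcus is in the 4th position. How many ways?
Fix one position: (10-1)! = 362880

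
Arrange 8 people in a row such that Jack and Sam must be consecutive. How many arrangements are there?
Treat the 2 as one block: (8-2+1)! × 2! = 5040 × 2 = 10080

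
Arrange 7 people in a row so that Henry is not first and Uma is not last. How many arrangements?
By inclusion-exclusion: 7! - 2×(7-1)! + (7-2)! = 5040 - 1440 + 120 = 3720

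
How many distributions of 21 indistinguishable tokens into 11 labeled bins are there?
C(21+11-1, 11-1) = C(31, 10) = 44352165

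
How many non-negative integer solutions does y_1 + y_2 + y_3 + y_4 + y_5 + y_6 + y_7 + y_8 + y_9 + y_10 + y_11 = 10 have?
C(10+11-1, 11-1) = C(20, 10) = 184756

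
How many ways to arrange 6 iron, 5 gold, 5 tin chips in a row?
16! / (6! × 5! × 5!) = 2018016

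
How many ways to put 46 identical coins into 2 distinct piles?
C(46+2-1, 2-1) = C(47, 1) = 47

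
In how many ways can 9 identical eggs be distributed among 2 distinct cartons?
C(9+2-1, 2-1) = C(10, 1) = 10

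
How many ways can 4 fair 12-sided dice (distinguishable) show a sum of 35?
Coefficient of x^35 in (x + x² + ... + x^12)^4. By inclusion-exclusion on dice exceeding 12: Σ_j (-1)^j C(4,j)·C(35-1-12j, 3) = C(4,0)·C(34,3) - C(4,1)·C(22,3) + C(4,2)·C(10,3) = 1·5984 - 4·1540 + 6·120 = 544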